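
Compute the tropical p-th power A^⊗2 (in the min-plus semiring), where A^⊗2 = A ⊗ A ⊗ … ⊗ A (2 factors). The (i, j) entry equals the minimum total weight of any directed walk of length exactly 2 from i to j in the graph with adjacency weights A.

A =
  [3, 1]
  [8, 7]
A^⊗2 =
  [6, 4]
  [11, 9]

Each entry (A^⊗2)_ij equals the minimum over all length-2 walks i = v_0 → v_1 → … → v_2 = j of Σ_t A[v_t][v_{t+1}]. For example, for (i, j) = (0, 1) we minimise over 2 possible intermediate vertex sequences; the minimum is 4, attained along the walk 0 → 0 → 1.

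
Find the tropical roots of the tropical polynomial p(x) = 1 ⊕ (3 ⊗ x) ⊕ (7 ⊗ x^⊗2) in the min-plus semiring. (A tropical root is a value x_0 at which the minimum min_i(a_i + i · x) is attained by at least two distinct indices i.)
Roots: {-4, -2}

Each tropical root is a break point of the lower envelope of the lines y = a_i + i · x (there are 3 lines, with slopes 0, 1, ..., 2). Only the lines that attain the minimum somewhere contribute to roots; other lines are dominated. Here the surviving (envelope) indices are i = 2, i = 1, i = 0.
Intersections between consecutive envelope lines give the roots: for adjacent envelope indices i < j the intersection is x = (a_i − a_j) / (j − i). Reading off the sorted break points: {-4, -2}.
Verification: at each break x_0, at least two indices attain the minimum of min_i(a_i + i · x_0).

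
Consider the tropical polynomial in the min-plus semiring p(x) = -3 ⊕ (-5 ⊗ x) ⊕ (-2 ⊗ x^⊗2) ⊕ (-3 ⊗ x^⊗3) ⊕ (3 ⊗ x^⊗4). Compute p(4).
p(4) = -3

A tropical monomial a ⊗ x^⊗i evaluates to a + i · x. Evaluating each term at x = 4:
  Term 0 contributes -3 + 0 · 4 = -3
  Term 1 contributes -5 + 1 · 4 = -1
  Term 2 contributes -2 + 2 · 4 = 6
  Term 3 contributes -3 + 3 · 4 = 9
  Term 4 contributes 3 + 4 · 4 = 19
p(4) = ⊕ of these = min[-3, -1, 6, 9, 19] = -3.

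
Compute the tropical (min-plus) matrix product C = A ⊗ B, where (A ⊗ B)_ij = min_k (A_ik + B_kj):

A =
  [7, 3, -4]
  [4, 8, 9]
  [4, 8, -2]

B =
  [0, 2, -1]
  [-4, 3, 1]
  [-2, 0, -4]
A ⊗ B =
  [-6, -4, -8]
  [4, 6, 3]
  [-4, -2, -6]

Apply the min-plus product entry-by-entry:
  C[0][0] = min over k of (A[0][0] + B[0][0] = 7 + 0 = 7, A[0][1] + B[1][0] = 3 + -4 = -1, A[0][2] + B[2][0] = -4 + -2 = -6) = -6 (attained at k = 2)
  C[0][1] = min over k of (A[0][0] + B[0][1] = 7 + 2 = 9, A[0][1] + B[1][1] = 3 + 3 = 6, A[0][2] + B[2][1] = -4 + 0 = -4) = -4 (attained at k = 2)
  C[0][2] = min over k of (A[0][0] + B[0][2] = 7 + -1 = 6, A[0][1] + B[1][2] = 3 + 1 = 4, A[0][2] + B[2][2] = -4 + -4 = -8) = -8 (attained at k = 2)
  C[1][0] = min over k of (A[1][0] + B[0][0] = 4 + 0 = 4, A[1][1] + B[1][0] = 8 + -4 = 4, A[1][2] + B[2][0] = 9 + -2 = 7) = 4 (attained at k = 0)
  C[1][1] = min over k of (A[1][0] + B[0][1] = 4 + 2 = 6, A[1][1] + B[1][1] = 8 + 3 = 11, A[1][2] + B[2][1] = 9 + 0 = 9) = 6 (attained at k = 0)
  C[1][2] = min over k of (A[1][0] + B[0][2] = 4 + -1 = 3, A[1][1] + B[1][2] = 8 + 1 = 9, A[1][2] + B[2][2] = 9 + -4 = 5) = 3 (attained at k = 0)
  C[2][0] = min over k of (A[2][0] + B[0][0] = 4 + 0 = 4, A[2][1] + B[1][0] = 8 + -4 = 4, A[2][2] + B[2][0] = -2 + -2 = -4) = -4 (attained at k = 2)
  C[2][1] = min over k of (A[2][0] + B[0][1] = 4 + 2 = 6, A[2][1] + B[1][1] = 8 + 3 = 11, A[2][2] + B[2][1] = -2 + 0 = -2) = -2 (attained at k = 2)
  C[2][2] = min over k of (A[2][0] + B[0][2] = 4 + -1 = 3, A[2][1] + B[1][2] = 8 + 1 = 9, A[2][2] + B[2][2] = -2 + -4 = -6) = -6 (attained at k = 2)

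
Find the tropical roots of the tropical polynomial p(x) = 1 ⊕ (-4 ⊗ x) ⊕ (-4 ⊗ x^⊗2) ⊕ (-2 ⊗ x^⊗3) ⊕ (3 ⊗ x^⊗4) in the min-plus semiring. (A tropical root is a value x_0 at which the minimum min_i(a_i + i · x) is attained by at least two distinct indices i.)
Roots: {-5, -2, 0, 5}

Each tropical root is a break point of the lower envelope of the lines y = a_i + i · x (there are 5 lines, with slopes 0, 1, ..., 4). Only the lines that attain the minimum somewhere contribute to roots; other lines are dominated. Here the surviving (envelope) indices are i = 4, i = 3, i = 2, i = 1, i = 0.
Intersections between consecutive envelope lines give the roots: for adjacent envelope indices i < j the intersection is x = (a_i − a_j) / (j − i). Reading off the sorted break points: {-5, -2, 0, 5}.
Verification: at each break x_0, at least two indices attain the minimum of min_i(a_i + i · x_0).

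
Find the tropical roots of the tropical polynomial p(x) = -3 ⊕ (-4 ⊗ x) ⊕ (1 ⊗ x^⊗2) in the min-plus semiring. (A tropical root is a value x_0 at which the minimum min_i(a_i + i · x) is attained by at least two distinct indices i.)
Roots: {-5, 1}

Each tropical root is a break point of the lower envelope of the lines y = a_i + i · x (there are 3 lines, with slopes 0, 1, ..., 2). Only the lines that attain the minimum somewhere contribute to roots; other lines are dominated. Here the surviving (envelope) indices are i = 2, i = 1, i = 0.
Intersections between consecutive envelope lines give the roots: for adjacent envelope indices i < j the intersection is x = (a_i − a_j) / (j − i). Reading off the sorted break points: {-5, 1}.
Verification: at each break x_0, at least two indices attain the minimum of min_i(a_i + i · x_0).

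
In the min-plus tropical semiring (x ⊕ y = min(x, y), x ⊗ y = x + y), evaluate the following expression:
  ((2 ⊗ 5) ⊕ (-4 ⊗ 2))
((2 ⊗ 5) ⊕ (-4 ⊗ 2)) = -2

Expand innermost to outermost. Recall ⊕ takes the minimum of its arguments and ⊗ takes their sum. Working out the expression ((2 ⊗ 5) ⊕ (-4 ⊗ 2)) gives -2.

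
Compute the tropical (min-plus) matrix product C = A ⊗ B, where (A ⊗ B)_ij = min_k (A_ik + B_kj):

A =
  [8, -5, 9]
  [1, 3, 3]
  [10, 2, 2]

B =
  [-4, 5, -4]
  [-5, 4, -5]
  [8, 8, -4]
A ⊗ B =
  [-10, -1, -10]
  [-3, 6, -3]
  [-3, 6, -3]

Apply the min-plus product entry-by-entry:
  C[0][0] = min over k of (A[0][0] + B[0][0] = 8 + -4 = 4, A[0][1] + B[1][0] = -5 + -5 = -10, A[0][2] + B[2][0] = 9 + 8 = 17) = -10 (attained at k = 1)
  C[0][1] = min over k of (A[0][0] + B[0][1] = 8 + 5 = 13, A[0][1] + B[1][1] = -5 + 4 = -1, A[0][2] + B[2][1] = 9 + 8 = 17) = -1 (attained at k = 1)
  C[0][2] = min over k of (A[0][0] + B[0][2] = 8 + -4 = 4, A[0][1] + B[1][2] = -5 + -5 = -10, A[0][2] + B[2][2] = 9 + -4 = 5) = -10 (attained at k = 1)
  C[1][0] = min over k of (A[1][0] + B[0][0] = 1 + -4 = -3, A[1][1] + B[1][0] = 3 + -5 = -2, A[1][2] + B[2][0] = 3 + 8 = 11) = -3 (attained at k = 0)
  C[1][1] = min over k of (A[1][0] + B[0][1] = 1 + 5 = 6, A[1][1] + B[1][1] = 3 + 4 = 7, A[1][2] + B[2][1] = 3 + 8 = 11) = 6 (attained at k = 0)
  C[1][2] = min over k of (A[1][0] + B[0][2] = 1 + -4 = -3, A[1][1] + B[1][2] = 3 + -5 = -2, A[1][2] + B[2][2] = 3 + -4 = -1) = -3 (attained at k = 0)
  C[2][0] = min over k of (A[2][0] + B[0][0] = 10 + -4 = 6, A[2][1] + B[1][0] = 2 + -5 = -3, A[2][2] + B[2][0] = 2 + 8 = 10) = -3 (attained at k = 1)
  C[2][1] = min over k of (A[2][0] + B[0][1] = 10 + 5 = 15, A[2][1] + B[1][1] = 2 + 4 = 6, A[2][2] + B[2][1] = 2 + 8 = 10) = 6 (attained at k = 1)
  C[2][2] = min over k of (A[2][0] + B[0][2] = 10 + -4 = 6, A[2][1] + B[1][2] = 2 + -5 = -3, A[2][2] + B[2][2] = 2 + -4 = -2) = -3 (attained at k = 1)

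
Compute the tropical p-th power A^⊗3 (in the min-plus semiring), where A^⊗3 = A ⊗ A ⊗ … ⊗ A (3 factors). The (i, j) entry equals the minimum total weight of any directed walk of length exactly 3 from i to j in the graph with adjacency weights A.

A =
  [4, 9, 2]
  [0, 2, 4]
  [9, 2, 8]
A^⊗3 =
  [4, 6, 8]
  [4, 4, 4]
  [4, 6, 4]

Each entry (A^⊗3)_ij equals the minimum over all length-3 walks i = v_0 → v_1 → … → v_3 = j of Σ_t A[v_t][v_{t+1}]. For example, for (i, j) = (0, 2) we minimise over 9 possible intermediate vertex sequences; the minimum is 8, attained along the walk 0 → 2 → 1 → 2.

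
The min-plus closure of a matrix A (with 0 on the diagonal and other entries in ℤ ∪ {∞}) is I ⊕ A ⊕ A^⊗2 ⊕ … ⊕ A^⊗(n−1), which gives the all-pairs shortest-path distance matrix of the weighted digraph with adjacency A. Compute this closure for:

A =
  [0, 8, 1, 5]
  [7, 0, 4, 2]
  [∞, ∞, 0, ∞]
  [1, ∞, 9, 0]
Closure =
  [0, 8, 1, 5]
  [3, 0, 4, 2]
  [∞, ∞, 0, ∞]
  [1, 9, 2, 0]

This is the Floyd-Warshall all-pairs shortest-path computation. For each intermediate vertex k = 0, 1, …, 3, update dist[i][j] ← min(dist[i][j], dist[i][k] + dist[k][j]). The final matrix gives, for each (i, j), the minimum total weight of any directed path from i to j (possibly empty when i = j).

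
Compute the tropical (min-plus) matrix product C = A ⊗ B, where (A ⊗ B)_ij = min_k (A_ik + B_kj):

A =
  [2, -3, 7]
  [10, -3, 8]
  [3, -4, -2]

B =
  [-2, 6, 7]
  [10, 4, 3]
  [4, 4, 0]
A ⊗ B =
  [0, 1, 0]
  [7, 1, 0]
  [1, 0, -2]

Apply the min-plus product entry-by-entry:
  C[0][0] = min over k of (A[0][0] + B[0][0] = 2 + -2 = 0, A[0][1] + B[1][0] = -3 + 10 = 7, A[0][2] + B[2][0] = 7 + 4 = 11) = 0 (attained at k = 0)
  C[0][1] = min over k of (A[0][0] + B[0][1] = 2 + 6 = 8, A[0][1] + B[1][1] = -3 + 4 = 1, A[0][2] + B[2][1] = 7 + 4 = 11) = 1 (attained at k = 1)
  C[0][2] = min over k of (A[0][0] + B[0][2] = 2 + 7 = 9, A[0][1] + B[1][2] = -3 + 3 = 0, A[0][2] + B[2][2] = 7 + 0 = 7) = 0 (attained at k = 1)
  C[1][0] = min over k of (A[1][0] + B[0][0] = 10 + -2 = 8, A[1][1] + B[1][0] = -3 + 10 = 7, A[1][2] + B[2][0] = 8 + 4 = 12) = 7 (attained at k = 1)
  C[1][1] = min over k of (A[1][0] + B[0][1] = 10 + 6 = 16, A[1][1] + B[1][1] = -3 + 4 = 1, A[1][2] + B[2][1] = 8 + 4 = 12) = 1 (attained at k = 1)
  C[1][2] = min over k of (A[1][0] + B[0][2] = 10 + 7 = 17, A[1][1] + B[1][2] = -3 + 3 = 0, A[1][2] + B[2][2] = 8 + 0 = 8) = 0 (attained at k = 1)
  C[2][0] = min over k of (A[2][0] + B[0][0] = 3 + -2 = 1, A[2][1] + B[1][0] = -4 + 10 = 6, A[2][2] + B[2][0] = -2 + 4 = 2) = 1 (attained at k = 0)
  C[2][1] = min over k of (A[2][0] + B[0][1] = 3 + 6 = 9, A[2][1] + B[1][1] = -4 + 4 = 0, A[2][2] + B[2][1] = -2 + 4 = 2) = 0 (attained at k = 1)
  C[2][2] = min over k of (A[2][0] + B[0][2] = 3 + 7 = 10, A[2][1] + B[1][2] = -4 + 3 = -1, A[2][2] + B[2][2] = -2 + 0 = -2) = -2 (attained at k = 2)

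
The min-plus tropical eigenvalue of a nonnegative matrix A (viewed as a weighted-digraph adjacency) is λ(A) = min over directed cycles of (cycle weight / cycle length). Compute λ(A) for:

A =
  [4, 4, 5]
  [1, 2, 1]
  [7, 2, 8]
λ(A) = 3/2

Enumerate directed cycles and compute their means (weight / length). Sample:
  cycle 0 → 0: weight = 4, length = 1, mean = 4/1 ≈ 4.000
  cycle 1 → 1: weight = 2, length = 1, mean = 2/1 ≈ 2.000
  cycle 2 → 2: weight = 8, length = 1, mean = 8/1 ≈ 8.000
  cycle 0 → 1 → 0: weight = 5, length = 2, mean = 5/2 ≈ 2.500
  cycle 0 → 2 → 0: weight = 12, length = 2, mean = 12/2 ≈ 6.000
  cycle 1 → 0 → 1: weight = 5, length = 2, mean = 5/2 ≈ 2.500
Minimum mean = 1.500, attained e.g. along the cycle 1 → 2 → 1 with weight 3 and length 2. So λ(A) = 3/2 = 3/2.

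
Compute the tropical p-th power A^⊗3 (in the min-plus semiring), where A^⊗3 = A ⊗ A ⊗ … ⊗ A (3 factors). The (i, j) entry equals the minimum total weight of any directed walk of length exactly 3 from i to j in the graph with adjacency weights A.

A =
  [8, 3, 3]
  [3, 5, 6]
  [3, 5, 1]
A^⊗3 =
  [7, 9, 5]
  [9, 11, 7]
  [5, 7, 3]

Each entry (A^⊗3)_ij equals the minimum over all length-3 walks i = v_0 → v_1 → … → v_3 = j of Σ_t A[v_t][v_{t+1}]. For example, for (i, j) = (0, 2) we minimise over 9 possible intermediate vertex sequences; the minimum is 5, attained along the walk 0 → 2 → 2 → 2.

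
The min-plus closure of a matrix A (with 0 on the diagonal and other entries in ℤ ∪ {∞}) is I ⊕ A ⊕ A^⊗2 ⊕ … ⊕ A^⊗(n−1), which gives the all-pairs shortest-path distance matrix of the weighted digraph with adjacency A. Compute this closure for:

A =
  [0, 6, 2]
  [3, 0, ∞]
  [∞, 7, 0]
Closure =
  [0, 6, 2]
  [3, 0, 5]
  [10, 7, 0]

This is the Floyd-Warshall all-pairs shortest-path computation. For each intermediate vertex k = 0, 1, …, 2, update dist[i][j] ← min(dist[i][j], dist[i][k] + dist[k][j]). The final matrix gives, for each (i, j), the minimum total weight of any directed path from i to j (possibly empty when i = j).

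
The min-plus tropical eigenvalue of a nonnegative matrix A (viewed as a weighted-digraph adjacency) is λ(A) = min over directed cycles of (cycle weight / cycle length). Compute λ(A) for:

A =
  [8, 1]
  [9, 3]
λ(A) = 3

Enumerate directed cycles and compute their means (weight / length). Sample:
  cycle 0 → 0: weight = 8, length = 1, mean = 8/1 ≈ 8.000
  cycle 1 → 1: weight = 3, length = 1, mean = 3/1 ≈ 3.000
  cycle 0 → 1 → 0: weight = 10, length = 2, mean = 10/2 ≈ 5.000
  cycle 1 → 0 → 1: weight = 10, length = 2, mean = 10/2 ≈ 5.000
Minimum mean = 3.000, attained e.g. along the cycle 1 → 1 with weight 3 and length 1. So λ(A) = 3/1 = 3.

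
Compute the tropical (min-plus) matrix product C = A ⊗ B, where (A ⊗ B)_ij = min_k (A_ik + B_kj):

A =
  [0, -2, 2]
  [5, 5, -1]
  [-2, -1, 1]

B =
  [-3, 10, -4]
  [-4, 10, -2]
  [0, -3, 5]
A ⊗ B =
  [-6, -1, -4]
  [-1, -4, 1]
  [-5, -2, -6]

Apply the min-plus product entry-by-entry:
  C[0][0] = min over k of (A[0][0] + B[0][0] = 0 + -3 = -3, A[0][1] + B[1][0] = -2 + -4 = -6, A[0][2] + B[2][0] = 2 + 0 = 2) = -6 (attained at k = 1)
  C[0][1] = min over k of (A[0][0] + B[0][1] = 0 + 10 = 10, A[0][1] + B[1][1] = -2 + 10 = 8, A[0][2] + B[2][1] = 2 + -3 = -1) = -1 (attained at k = 2)
  C[0][2] = min over k of (A[0][0] + B[0][2] = 0 + -4 = -4, A[0][1] + B[1][2] = -2 + -2 = -4, A[0][2] + B[2][2] = 2 + 5 = 7) = -4 (attained at k = 0)
  C[1][0] = min over k of (A[1][0] + B[0][0] = 5 + -3 = 2, A[1][1] + B[1][0] = 5 + -4 = 1, A[1][2] + B[2][0] = -1 + 0 = -1) = -1 (attained at k = 2)
  C[1][1] = min over k of (A[1][0] + B[0][1] = 5 + 10 = 15, A[1][1] + B[1][1] = 5 + 10 = 15, A[1][2] + B[2][1] = -1 + -3 = -4) = -4 (attained at k = 2)
  C[1][2] = min over k of (A[1][0] + B[0][2] = 5 + -4 = 1, A[1][1] + B[1][2] = 5 + -2 = 3, A[1][2] + B[2][2] = -1 + 5 = 4) = 1 (attained at k = 0)
  C[2][0] = min over k of (A[2][0] + B[0][0] = -2 + -3 = -5, A[2][1] + B[1][0] = -1 + -4 = -5, A[2][2] + B[2][0] = 1 + 0 = 1) = -5 (attained at k = 0)
  C[2][1] = min over k of (A[2][0] + B[0][1] = -2 + 10 = 8, A[2][1] + B[1][1] = -1 + 10 = 9, A[2][2] + B[2][1] = 1 + -3 = -2) = -2 (attained at k = 2)
  C[2][2] = min over k of (A[2][0] + B[0][2] = -2 + -4 = -6, A[2][1] + B[1][2] = -1 + -2 = -3, A[2][2] + B[2][2] = 1 + 5 = 6) = -6 (attained at k = 0)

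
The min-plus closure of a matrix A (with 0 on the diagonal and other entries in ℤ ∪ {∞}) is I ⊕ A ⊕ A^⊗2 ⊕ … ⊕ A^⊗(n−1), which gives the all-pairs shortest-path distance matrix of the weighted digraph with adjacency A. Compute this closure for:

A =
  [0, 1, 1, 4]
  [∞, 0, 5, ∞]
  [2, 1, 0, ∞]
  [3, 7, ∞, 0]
Closure =
  [0, 1, 1, 4]
  [7, 0, 5, 11]
  [2, 1, 0, 6]
  [3, 4, 4, 0]

This is the Floyd-Warshall all-pairs shortest-path computation. For each intermediate vertex k = 0, 1, …, 3, update dist[i][j] ← min(dist[i][j], dist[i][k] + dist[k][j]). The final matrix gives, for each (i, j), the minimum total weight of any directed path from i to j (possibly empty when i = j).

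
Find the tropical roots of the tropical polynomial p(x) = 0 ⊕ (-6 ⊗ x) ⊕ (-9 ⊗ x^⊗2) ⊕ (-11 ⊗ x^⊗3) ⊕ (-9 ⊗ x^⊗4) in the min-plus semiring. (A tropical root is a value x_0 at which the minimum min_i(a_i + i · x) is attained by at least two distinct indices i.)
Roots: {-2, 2, 3, 6}

Each tropical root is a break point of the lower envelope of the lines y = a_i + i · x (there are 5 lines, with slopes 0, 1, ..., 4). Only the lines that attain the minimum somewhere contribute to roots; other lines are dominated. Here the surviving (envelope) indices are i = 4, i = 3, i = 2, i = 1, i = 0.
Intersections between consecutive envelope lines give the roots: for adjacent envelope indices i < j the intersection is x = (a_i − a_j) / (j − i). Reading off the sorted break points: {-2, 2, 3, 6}.
Verification: at each break x_0, at least two indices attain the minimum of min_i(a_i + i · x_0).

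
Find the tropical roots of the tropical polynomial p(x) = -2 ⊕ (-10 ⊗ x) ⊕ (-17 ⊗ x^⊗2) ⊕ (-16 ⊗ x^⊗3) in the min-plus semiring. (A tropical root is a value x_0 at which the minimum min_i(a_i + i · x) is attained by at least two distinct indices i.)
Roots: {-1, 7, 8}

Each tropical root is a break point of the lower envelope of the lines y = a_i + i · x (there are 4 lines, with slopes 0, 1, ..., 3). Only the lines that attain the minimum somewhere contribute to roots; other lines are dominated. Here the surviving (envelope) indices are i = 3, i = 2, i = 1, i = 0.
Intersections between consecutive envelope lines give the roots: for adjacent envelope indices i < j the intersection is x = (a_i − a_j) / (j − i). Reading off the sorted break points: {-1, 7, 8}.
Verification: at each break x_0, at least two indices attain the minimum of min_i(a_i + i · x_0).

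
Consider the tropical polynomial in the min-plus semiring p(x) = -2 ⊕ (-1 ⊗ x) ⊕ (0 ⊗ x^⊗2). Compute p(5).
p(5) = -2

A tropical monomial a ⊗ x^⊗i evaluates to a + i · x. Evaluating each term at x = 5:
  Term 0 contributes -2 + 0 · 5 = -2
  Term 1 contributes -1 + 1 · 5 = 4
  Term 2 contributes 0 + 2 · 5 = 10
p(5) = ⊕ of these = min[-2, 4, 10] = -2.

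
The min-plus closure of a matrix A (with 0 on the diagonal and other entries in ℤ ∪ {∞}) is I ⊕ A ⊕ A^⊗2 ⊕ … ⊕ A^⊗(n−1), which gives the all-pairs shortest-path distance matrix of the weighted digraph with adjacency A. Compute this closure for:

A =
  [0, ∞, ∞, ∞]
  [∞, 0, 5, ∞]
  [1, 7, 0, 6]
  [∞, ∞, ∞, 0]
Closure =
  [0, ∞, ∞, ∞]
  [6, 0, 5, 11]
  [1, 7, 0, 6]
  [∞, ∞, ∞, 0]

This is the Floyd-Warshall all-pairs shortest-path computation. For each intermediate vertex k = 0, 1, …, 3, update dist[i][j] ← min(dist[i][j], dist[i][k] + dist[k][j]). The final matrix gives, for each (i, j), the minimum total weight of any directed path from i to j (possibly empty when i = j).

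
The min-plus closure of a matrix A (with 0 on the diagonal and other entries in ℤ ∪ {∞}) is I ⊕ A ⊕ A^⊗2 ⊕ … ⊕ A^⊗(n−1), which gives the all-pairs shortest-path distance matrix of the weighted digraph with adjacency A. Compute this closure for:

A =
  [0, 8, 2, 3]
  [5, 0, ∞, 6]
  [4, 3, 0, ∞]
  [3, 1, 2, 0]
Closure =
  [0, 4, 2, 3]
  [5, 0, 7, 6]
  [4, 3, 0, 7]
  [3, 1, 2, 0]

This is the Floyd-Warshall all-pairs shortest-path computation. For each intermediate vertex k = 0, 1, …, 3, update dist[i][j] ← min(dist[i][j], dist[i][k] + dist[k][j]). The final matrix gives, for each (i, j), the minimum total weight of any directed path from i to j (possibly empty when i = j).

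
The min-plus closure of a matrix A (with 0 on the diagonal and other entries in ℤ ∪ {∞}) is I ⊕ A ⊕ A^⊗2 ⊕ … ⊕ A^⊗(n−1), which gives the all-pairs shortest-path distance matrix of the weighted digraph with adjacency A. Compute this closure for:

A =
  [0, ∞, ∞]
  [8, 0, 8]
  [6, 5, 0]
Closure =
  [0, ∞, ∞]
  [8, 0, 8]
  [6, 5, 0]

This is the Floyd-Warshall all-pairs shortest-path computation. For each intermediate vertex k = 0, 1, …, 2, update dist[i][j] ← min(dist[i][j], dist[i][k] + dist[k][j]). The final matrix gives, for each (i, j), the minimum total weight of any directed path from i to j (possibly empty when i = j).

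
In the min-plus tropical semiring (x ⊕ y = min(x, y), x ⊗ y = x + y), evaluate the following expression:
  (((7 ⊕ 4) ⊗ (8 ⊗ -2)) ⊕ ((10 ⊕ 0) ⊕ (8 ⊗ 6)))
(((7 ⊕ 4) ⊗ (8 ⊗ -2)) ⊕ ((10 ⊕ 0) ⊕ (8 ⊗ 6))) = 0

Expand innermost to outermost. Recall ⊕ takes the minimum of its arguments and ⊗ takes their sum. Working out the expression (((7 ⊕ 4) ⊗ (8 ⊗ -2)) ⊕ ((10 ⊕ 0) ⊕ (8 ⊗ 6))) gives 0.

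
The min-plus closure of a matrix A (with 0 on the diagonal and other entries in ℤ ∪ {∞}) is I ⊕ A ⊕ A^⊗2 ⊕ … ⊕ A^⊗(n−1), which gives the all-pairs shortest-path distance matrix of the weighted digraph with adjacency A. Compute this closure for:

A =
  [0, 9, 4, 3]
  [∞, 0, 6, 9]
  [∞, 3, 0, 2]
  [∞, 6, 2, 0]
Closure =
  [0, 7, 4, 3]
  [∞, 0, 6, 8]
  [∞, 3, 0, 2]
  [∞, 5, 2, 0]

This is the Floyd-Warshall all-pairs shortest-path computation. For each intermediate vertex k = 0, 1, …, 3, update dist[i][j] ← min(dist[i][j], dist[i][k] + dist[k][j]). The final matrix gives, for each (i, j), the minimum total weight of any directed path from i to j (possibly empty when i = j).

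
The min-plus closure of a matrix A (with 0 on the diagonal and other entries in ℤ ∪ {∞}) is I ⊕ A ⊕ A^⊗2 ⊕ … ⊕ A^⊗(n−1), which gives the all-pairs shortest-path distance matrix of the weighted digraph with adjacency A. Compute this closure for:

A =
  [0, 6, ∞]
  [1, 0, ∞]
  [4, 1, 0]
Closure =
  [0, 6, ∞]
  [1, 0, ∞]
  [2, 1, 0]

This is the Floyd-Warshall all-pairs shortest-path computation. For each intermediate vertex k = 0, 1, …, 2, update dist[i][j] ← min(dist[i][j], dist[i][k] + dist[k][j]). The final matrix gives, for each (i, j), the minimum total weight of any directed path from i to j (possibly empty when i = j).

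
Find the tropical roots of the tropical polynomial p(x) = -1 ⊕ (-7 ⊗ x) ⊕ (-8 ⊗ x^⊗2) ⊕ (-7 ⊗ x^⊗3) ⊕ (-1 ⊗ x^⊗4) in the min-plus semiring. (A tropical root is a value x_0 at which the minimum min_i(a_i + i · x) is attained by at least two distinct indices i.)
Roots: {-6, -1, 1, 6}

Each tropical root is a break point of the lower envelope of the lines y = a_i + i · x (there are 5 lines, with slopes 0, 1, ..., 4). Only the lines that attain the minimum somewhere contribute to roots; other lines are dominated. Here the surviving (envelope) indices are i = 4, i = 3, i = 2, i = 1, i = 0.
Intersections between consecutive envelope lines give the roots: for adjacent envelope indices i < j the intersection is x = (a_i − a_j) / (j − i). Reading off the sorted break points: {-6, -1, 1, 6}.
Verification: at each break x_0, at least two indices attain the minimum of min_i(a_i + i · x_0).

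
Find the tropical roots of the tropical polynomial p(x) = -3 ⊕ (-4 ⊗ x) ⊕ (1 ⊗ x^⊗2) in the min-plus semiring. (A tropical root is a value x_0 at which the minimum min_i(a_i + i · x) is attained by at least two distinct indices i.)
Roots: {-5, 1}

Each tropical root is a break point of the lower envelope of the lines y = a_i + i · x (there are 3 lines, with slopes 0, 1, ..., 2). Only the lines that attain the minimum somewhere contribute to roots; other lines are dominated. Here the surviving (envelope) indices are i = 2, i = 1, i = 0.
Intersections between consecutive envelope lines give the roots: for adjacent envelope indices i < j the intersection is x = (a_i − a_j) / (j − i). Reading off the sorted break points: {-5, 1}.
Verification: at each break x_0, at least two indices attain the minimum of min_i(a_i + i · x_0).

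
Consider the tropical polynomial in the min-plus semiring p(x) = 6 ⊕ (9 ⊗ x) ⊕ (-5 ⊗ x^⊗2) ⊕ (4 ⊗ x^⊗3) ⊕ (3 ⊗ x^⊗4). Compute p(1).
p(1) = -3

A tropical monomial a ⊗ x^⊗i evaluates to a + i · x. Evaluating each term at x = 1:
  Term 0 contributes 6 + 0 · 1 = 6
  Term 1 contributes 9 + 1 · 1 = 10
  Term 2 contributes -5 + 2 · 1 = -3
  Term 3 contributes 4 + 3 · 1 = 7
  Term 4 contributes 3 + 4 · 1 = 7
p(1) = ⊕ of these = min[6, 10, -3, 7, 7] = -3.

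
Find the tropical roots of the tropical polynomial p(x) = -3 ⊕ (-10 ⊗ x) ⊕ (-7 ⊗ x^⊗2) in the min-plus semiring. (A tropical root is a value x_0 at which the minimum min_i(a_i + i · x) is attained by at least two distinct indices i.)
Roots: {-3, 7}

Each tropical root is a break point of the lower envelope of the lines y = a_i + i · x (there are 3 lines, with slopes 0, 1, ..., 2). Only the lines that attain the minimum somewhere contribute to roots; other lines are dominated. Here the surviving (envelope) indices are i = 2, i = 1, i = 0.
Intersections between consecutive envelope lines give the roots: for adjacent envelope indices i < j the intersection is x = (a_i − a_j) / (j − i). Reading off the sorted break points: {-3, 7}.
Verification: at each break x_0, at least two indices attain the minimum of min_i(a_i + i · x_0).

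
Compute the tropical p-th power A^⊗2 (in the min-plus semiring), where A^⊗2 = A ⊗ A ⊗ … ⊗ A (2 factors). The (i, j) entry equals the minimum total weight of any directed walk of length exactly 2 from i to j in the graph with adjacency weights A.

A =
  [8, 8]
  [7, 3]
A^⊗2 =
  [15, 11]
  [10, 6]

Each entry (A^⊗2)_ij equals the minimum over all length-2 walks i = v_0 → v_1 → … → v_2 = j of Σ_t A[v_t][v_{t+1}]. For example, for (i, j) = (0, 1) we minimise over 2 possible intermediate vertex sequences; the minimum is 11, attained along the walk 0 → 1 → 1.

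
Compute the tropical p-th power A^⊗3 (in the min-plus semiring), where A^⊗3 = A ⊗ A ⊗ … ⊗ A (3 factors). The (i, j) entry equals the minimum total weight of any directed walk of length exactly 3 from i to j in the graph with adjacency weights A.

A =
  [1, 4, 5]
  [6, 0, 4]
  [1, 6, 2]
A^⊗3 =
  [3, 4, 7]
  [5, 0, 4]
  [3, 5, 6]

Each entry (A^⊗3)_ij equals the minimum over all length-3 walks i = v_0 → v_1 → … → v_3 = j of Σ_t A[v_t][v_{t+1}]. For example, for (i, j) = (0, 2) we minimise over 9 possible intermediate vertex sequences; the minimum is 7, attained along the walk 0 → 0 → 0 → 2.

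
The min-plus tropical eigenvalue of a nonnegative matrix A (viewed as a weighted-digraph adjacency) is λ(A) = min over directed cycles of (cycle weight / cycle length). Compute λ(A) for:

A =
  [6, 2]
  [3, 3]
λ(A) = 5/2

Enumerate directed cycles and compute their means (weight / length). Sample:
  cycle 0 → 0: weight = 6, length = 1, mean = 6/1 ≈ 6.000
  cycle 1 → 1: weight = 3, length = 1, mean = 3/1 ≈ 3.000
  cycle 0 → 1 → 0: weight = 5, length = 2, mean = 5/2 ≈ 2.500
  cycle 1 → 0 → 1: weight = 5, length = 2, mean = 5/2 ≈ 2.500
Minimum mean = 2.500, attained e.g. along the cycle 0 → 1 → 0 with weight 5 and length 2. So λ(A) = 5/2 = 5/2.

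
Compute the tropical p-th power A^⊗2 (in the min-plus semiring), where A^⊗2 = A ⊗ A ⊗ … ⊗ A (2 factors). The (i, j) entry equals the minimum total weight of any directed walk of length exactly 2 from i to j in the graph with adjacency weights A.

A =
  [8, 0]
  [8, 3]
A^⊗2 =
  [8, 3]
  [11, 6]

Each entry (A^⊗2)_ij equals the minimum over all length-2 walks i = v_0 → v_1 → … → v_2 = j of Σ_t A[v_t][v_{t+1}]. For example, for (i, j) = (0, 1) we minimise over 2 possible intermediate vertex sequences; the minimum is 3, attained along the walk 0 → 1 → 1.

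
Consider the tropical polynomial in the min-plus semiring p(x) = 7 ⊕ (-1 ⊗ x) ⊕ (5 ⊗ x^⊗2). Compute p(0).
p(0) = -1

A tropical monomial a ⊗ x^⊗i evaluates to a + i · x. Evaluating each term at x = 0:
  Term 0 contributes 7 + 0 · 0 = 7
  Term 1 contributes -1 + 1 · 0 = -1
  Term 2 contributes 5 + 2 · 0 = 5
p(0) = ⊕ of these = min[7, -1, 5] = -1.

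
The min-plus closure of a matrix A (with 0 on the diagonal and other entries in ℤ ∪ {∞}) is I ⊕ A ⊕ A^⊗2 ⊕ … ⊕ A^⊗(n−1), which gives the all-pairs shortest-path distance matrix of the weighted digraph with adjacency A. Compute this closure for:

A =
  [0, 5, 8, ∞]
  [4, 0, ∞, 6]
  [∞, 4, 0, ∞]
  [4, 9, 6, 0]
Closure =
  [0, 5, 8, 11]
  [4, 0, 12, 6]
  [8, 4, 0, 10]
  [4, 9, 6, 0]

This is the Floyd-Warshall all-pairs shortest-path computation. For each intermediate vertex k = 0, 1, …, 3, update dist[i][j] ← min(dist[i][j], dist[i][k] + dist[k][j]). The final matrix gives, for each (i, j), the minimum total weight of any directed path from i to j (possibly empty when i = j).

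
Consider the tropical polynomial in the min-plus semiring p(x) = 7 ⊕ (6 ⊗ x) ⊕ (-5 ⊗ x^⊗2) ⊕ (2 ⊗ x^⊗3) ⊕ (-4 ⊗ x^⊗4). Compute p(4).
p(4) = 3

A tropical monomial a ⊗ x^⊗i evaluates to a + i · x. Evaluating each term at x = 4:
  Term 0 contributes 7 + 0 · 4 = 7
  Term 1 contributes 6 + 1 · 4 = 10
  Term 2 contributes -5 + 2 · 4 = 3
  Term 3 contributes 2 + 3 · 4 = 14
  Term 4 contributes -4 + 4 · 4 = 12
p(4) = ⊕ of these = min[7, 10, 3, 14, 12] = 3.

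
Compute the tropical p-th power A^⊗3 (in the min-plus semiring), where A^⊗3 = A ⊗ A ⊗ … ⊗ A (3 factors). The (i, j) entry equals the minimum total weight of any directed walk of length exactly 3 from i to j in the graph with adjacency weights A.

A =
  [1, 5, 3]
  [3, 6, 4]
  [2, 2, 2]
A^⊗3 =
  [3, 6, 5]
  [5, 8, 7]
  [4, 6, 6]

Each entry (A^⊗3)_ij equals the minimum over all length-3 walks i = v_0 → v_1 → … → v_3 = j of Σ_t A[v_t][v_{t+1}]. For example, for (i, j) = (0, 2) we minimise over 9 possible intermediate vertex sequences; the minimum is 5, attained along the walk 0 → 0 → 0 → 2.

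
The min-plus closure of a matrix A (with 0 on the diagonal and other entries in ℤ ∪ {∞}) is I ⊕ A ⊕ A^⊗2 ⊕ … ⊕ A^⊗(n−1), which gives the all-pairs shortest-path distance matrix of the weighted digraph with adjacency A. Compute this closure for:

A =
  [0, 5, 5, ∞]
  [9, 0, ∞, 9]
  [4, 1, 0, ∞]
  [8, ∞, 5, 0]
Closure =
  [0, 5, 5, 14]
  [9, 0, 14, 9]
  [4, 1, 0, 10]
  [8, 6, 5, 0]

This is the Floyd-Warshall all-pairs shortest-path computation. For each intermediate vertex k = 0, 1, …, 3, update dist[i][j] ← min(dist[i][j], dist[i][k] + dist[k][j]). The final matrix gives, for each (i, j), the minimum total weight of any directed path from i to j (possibly empty when i = j).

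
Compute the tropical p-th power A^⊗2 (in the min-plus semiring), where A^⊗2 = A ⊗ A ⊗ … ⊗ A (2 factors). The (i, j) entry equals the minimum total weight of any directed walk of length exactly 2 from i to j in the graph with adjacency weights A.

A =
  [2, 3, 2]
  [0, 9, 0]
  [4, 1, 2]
A^⊗2 =
  [3, 3, 3]
  [2, 1, 2]
  [1, 3, 1]

Each entry (A^⊗2)_ij equals the minimum over all length-2 walks i = v_0 → v_1 → … → v_2 = j of Σ_t A[v_t][v_{t+1}]. For example, for (i, j) = (0, 2) we minimise over 3 possible intermediate vertex sequences; the minimum is 3, attained along the walk 0 → 1 → 2.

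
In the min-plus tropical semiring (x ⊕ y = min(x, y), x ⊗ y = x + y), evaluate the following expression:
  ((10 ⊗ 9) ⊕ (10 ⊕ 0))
((10 ⊗ 9) ⊕ (10 ⊕ 0)) = 0

Expand innermost to outermost. Recall ⊕ takes the minimum of its arguments and ⊗ takes their sum. Working out the expression ((10 ⊗ 9) ⊕ (10 ⊕ 0)) gives 0.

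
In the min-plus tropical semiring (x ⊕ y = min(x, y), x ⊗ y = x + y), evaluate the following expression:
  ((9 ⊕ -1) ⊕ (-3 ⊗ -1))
((9 ⊕ -1) ⊕ (-3 ⊗ -1)) = -4

Expand innermost to outermost. Recall ⊕ takes the minimum of its arguments and ⊗ takes their sum. Working out the expression ((9 ⊕ -1) ⊕ (-3 ⊗ -1)) gives -4.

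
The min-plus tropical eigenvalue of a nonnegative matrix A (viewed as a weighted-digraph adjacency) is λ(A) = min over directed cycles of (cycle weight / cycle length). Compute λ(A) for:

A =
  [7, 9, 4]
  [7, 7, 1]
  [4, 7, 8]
λ(A) = 4

Enumerate directed cycles and compute their means (weight / length). Sample:
  cycle 0 → 0: weight = 7, length = 1, mean = 7/1 ≈ 7.000
  cycle 1 → 1: weight = 7, length = 1, mean = 7/1 ≈ 7.000
  cycle 2 → 2: weight = 8, length = 1, mean = 8/1 ≈ 8.000
  cycle 0 → 1 → 0: weight = 16, length = 2, mean = 16/2 ≈ 8.000
  cycle 0 → 2 → 0: weight = 8, length = 2, mean = 8/2 ≈ 4.000
  cycle 1 → 0 → 1: weight = 16, length = 2, mean = 16/2 ≈ 8.000
Minimum mean = 4.000, attained e.g. along the cycle 0 → 2 → 0 with weight 8 and length 2. So λ(A) = 8/2 = 4.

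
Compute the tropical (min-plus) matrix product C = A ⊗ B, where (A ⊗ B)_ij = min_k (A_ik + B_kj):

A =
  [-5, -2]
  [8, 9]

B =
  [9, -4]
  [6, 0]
A ⊗ B =
  [4, -9]
  [15, 4]

Apply the min-plus product entry-by-entry:
  C[0][0] = min over k of (A[0][0] + B[0][0] = -5 + 9 = 4, A[0][1] + B[1][0] = -2 + 6 = 4) = 4 (attained at k = 0)
  C[0][1] = min over k of (A[0][0] + B[0][1] = -5 + -4 = -9, A[0][1] + B[1][1] = -2 + 0 = -2) = -9 (attained at k = 0)
  C[1][0] = min over k of (A[1][0] + B[0][0] = 8 + 9 = 17, A[1][1] + B[1][0] = 9 + 6 = 15) = 15 (attained at k = 1)
  C[1][1] = min over k of (A[1][0] + B[0][1] = 8 + -4 = 4, A[1][1] + B[1][1] = 9 + 0 = 9) = 4 (attained at k = 0)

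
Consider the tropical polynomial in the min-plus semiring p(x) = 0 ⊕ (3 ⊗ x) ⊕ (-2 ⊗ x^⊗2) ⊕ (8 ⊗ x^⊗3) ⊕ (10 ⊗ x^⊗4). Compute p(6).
p(6) = 0

A tropical monomial a ⊗ x^⊗i evaluates to a + i · x. Evaluating each term at x = 6:
  Term 0 contributes 0 + 0 · 6 = 0
  Term 1 contributes 3 + 1 · 6 = 9
  Term 2 contributes -2 + 2 · 6 = 10
  Term 3 contributes 8 + 3 · 6 = 26
  Term 4 contributes 10 + 4 · 6 = 34
p(6) = ⊕ of these = min[0, 9, 10, 26, 34] = 0.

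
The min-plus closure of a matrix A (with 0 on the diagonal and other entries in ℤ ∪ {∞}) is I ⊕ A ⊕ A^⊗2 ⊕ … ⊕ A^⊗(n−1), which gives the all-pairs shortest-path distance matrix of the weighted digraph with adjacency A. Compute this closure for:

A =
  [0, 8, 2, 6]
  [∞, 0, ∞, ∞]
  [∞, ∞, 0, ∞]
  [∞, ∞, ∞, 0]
Closure =
  [0, 8, 2, 6]
  [∞, 0, ∞, ∞]
  [∞, ∞, 0, ∞]
  [∞, ∞, ∞, 0]

This is the Floyd-Warshall all-pairs shortest-path computation. For each intermediate vertex k = 0, 1, …, 3, update dist[i][j] ← min(dist[i][j], dist[i][k] + dist[k][j]). The final matrix gives, for each (i, j), the minimum total weight of any directed path from i to j (possibly empty when i = j).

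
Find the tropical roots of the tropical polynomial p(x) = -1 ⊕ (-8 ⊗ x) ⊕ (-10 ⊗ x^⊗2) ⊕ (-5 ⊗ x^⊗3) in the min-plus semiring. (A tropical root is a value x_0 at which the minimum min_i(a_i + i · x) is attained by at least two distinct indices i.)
Roots: {-5, 2, 7}

Each tropical root is a break point of the lower envelope of the lines y = a_i + i · x (there are 4 lines, with slopes 0, 1, ..., 3). Only the lines that attain the minimum somewhere contribute to roots; other lines are dominated. Here the surviving (envelope) indices are i = 3, i = 2, i = 1, i = 0.
Intersections between consecutive envelope lines give the roots: for adjacent envelope indices i < j the intersection is x = (a_i − a_j) / (j − i). Reading off the sorted break points: {-5, 2, 7}.
Verification: at each break x_0, at least two indices attain the minimum of min_i(a_i + i · x_0).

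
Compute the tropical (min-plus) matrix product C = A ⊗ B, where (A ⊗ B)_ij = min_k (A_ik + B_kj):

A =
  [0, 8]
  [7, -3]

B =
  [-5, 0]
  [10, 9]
A ⊗ B =
  [-5, 0]
  [2, 6]

Apply the min-plus product entry-by-entry:
  C[0][0] = min over k of (A[0][0] + B[0][0] = 0 + -5 = -5, A[0][1] + B[1][0] = 8 + 10 = 18) = -5 (attained at k = 0)
  C[0][1] = min over k of (A[0][0] + B[0][1] = 0 + 0 = 0, A[0][1] + B[1][1] = 8 + 9 = 17) = 0 (attained at k = 0)
  C[1][0] = min over k of (A[1][0] + B[0][0] = 7 + -5 = 2, A[1][1] + B[1][0] = -3 + 10 = 7) = 2 (attained at k = 0)
  C[1][1] = min over k of (A[1][0] + B[0][1] = 7 + 0 = 7, A[1][1] + B[1][1] = -3 + 9 = 6) = 6 (attained at k = 1)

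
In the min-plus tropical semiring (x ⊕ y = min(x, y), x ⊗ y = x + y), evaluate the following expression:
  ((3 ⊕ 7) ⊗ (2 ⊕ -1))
((3 ⊕ 7) ⊗ (2 ⊕ -1)) = 2

Expand innermost to outermost. Recall ⊕ takes the minimum of its arguments and ⊗ takes their sum. Working out the expression ((3 ⊕ 7) ⊗ (2 ⊕ -1)) gives 2.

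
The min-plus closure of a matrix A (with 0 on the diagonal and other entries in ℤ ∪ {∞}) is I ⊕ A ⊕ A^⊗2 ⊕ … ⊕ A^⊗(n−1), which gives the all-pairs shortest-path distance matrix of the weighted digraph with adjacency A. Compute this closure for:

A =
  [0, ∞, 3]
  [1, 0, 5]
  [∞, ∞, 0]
Closure =
  [0, ∞, 3]
  [1, 0, 4]
  [∞, ∞, 0]

This is the Floyd-Warshall all-pairs shortest-path computation. For each intermediate vertex k = 0, 1, …, 2, update dist[i][j] ← min(dist[i][j], dist[i][k] + dist[k][j]). The final matrix gives, for each (i, j), the minimum total weight of any directed path from i to j (possibly empty when i = j).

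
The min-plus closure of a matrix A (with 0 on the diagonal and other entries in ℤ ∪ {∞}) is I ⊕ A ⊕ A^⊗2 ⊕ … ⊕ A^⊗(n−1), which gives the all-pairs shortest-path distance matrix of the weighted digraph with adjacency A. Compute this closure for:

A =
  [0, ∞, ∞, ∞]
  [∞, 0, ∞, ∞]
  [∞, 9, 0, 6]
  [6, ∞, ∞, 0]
Closure =
  [0, ∞, ∞, ∞]
  [∞, 0, ∞, ∞]
  [12, 9, 0, 6]
  [6, ∞, ∞, 0]

This is the Floyd-Warshall all-pairs shortest-path computation. For each intermediate vertex k = 0, 1, …, 3, update dist[i][j] ← min(dist[i][j], dist[i][k] + dist[k][j]). The final matrix gives, for each (i, j), the minimum total weight of any directed path from i to j (possibly empty when i = j).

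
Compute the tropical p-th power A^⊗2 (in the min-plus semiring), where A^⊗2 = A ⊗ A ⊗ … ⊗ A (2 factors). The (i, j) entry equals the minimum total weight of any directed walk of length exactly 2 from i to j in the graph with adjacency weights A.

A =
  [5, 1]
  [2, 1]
A^⊗2 =
  [3, 2]
  [3, 2]

Each entry (A^⊗2)_ij equals the minimum over all length-2 walks i = v_0 → v_1 → … → v_2 = j of Σ_t A[v_t][v_{t+1}]. For example, for (i, j) = (0, 1) we minimise over 2 possible intermediate vertex sequences; the minimum is 2, attained along the walk 0 → 1 → 1.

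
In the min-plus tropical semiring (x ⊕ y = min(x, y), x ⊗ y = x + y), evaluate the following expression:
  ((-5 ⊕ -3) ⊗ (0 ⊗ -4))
((-5 ⊕ -3) ⊗ (0 ⊗ -4)) = -9

Expand innermost to outermost. Recall ⊕ takes the minimum of its arguments and ⊗ takes their sum. Working out the expression ((-5 ⊕ -3) ⊗ (0 ⊗ -4)) gives -9.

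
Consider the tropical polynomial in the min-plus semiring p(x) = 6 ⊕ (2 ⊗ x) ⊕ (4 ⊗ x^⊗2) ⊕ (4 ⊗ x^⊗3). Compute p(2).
p(2) = 4

A tropical monomial a ⊗ x^⊗i evaluates to a + i · x. Evaluating each term at x = 2:
  Term 0 contributes 6 + 0 · 2 = 6
  Term 1 contributes 2 + 1 · 2 = 4
  Term 2 contributes 4 + 2 · 2 = 8
  Term 3 contributes 4 + 3 · 2 = 10
p(2) = ⊕ of these = min[6, 4, 8, 10] = 4.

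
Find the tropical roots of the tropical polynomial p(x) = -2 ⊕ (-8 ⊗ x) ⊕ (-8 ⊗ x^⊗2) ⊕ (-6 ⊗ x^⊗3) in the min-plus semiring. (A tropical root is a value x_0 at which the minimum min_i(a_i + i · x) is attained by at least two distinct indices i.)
Roots: {-2, 0, 6}

Each tropical root is a break point of the lower envelope of the lines y = a_i + i · x (there are 4 lines, with slopes 0, 1, ..., 3). Only the lines that attain the minimum somewhere contribute to roots; other lines are dominated. Here the surviving (envelope) indices are i = 3, i = 2, i = 1, i = 0.
Intersections between consecutive envelope lines give the roots: for adjacent envelope indices i < j the intersection is x = (a_i − a_j) / (j − i). Reading off the sorted break points: {-2, 0, 6}.
Verification: at each break x_0, at least two indices attain the minimum of min_i(a_i + i · x_0).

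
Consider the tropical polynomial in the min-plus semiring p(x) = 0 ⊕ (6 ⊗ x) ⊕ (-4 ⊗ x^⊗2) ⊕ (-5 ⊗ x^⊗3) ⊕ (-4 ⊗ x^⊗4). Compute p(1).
p(1) = -2

A tropical monomial a ⊗ x^⊗i evaluates to a + i · x. Evaluating each term at x = 1:
  Term 0 contributes 0 + 0 · 1 = 0
  Term 1 contributes 6 + 1 · 1 = 7
  Term 2 contributes -4 + 2 · 1 = -2
  Term 3 contributes -5 + 3 · 1 = -2
  Term 4 contributes -4 + 4 · 1 = 0
p(1) = ⊕ of these = min[0, 7, -2, -2, 0] = -2.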